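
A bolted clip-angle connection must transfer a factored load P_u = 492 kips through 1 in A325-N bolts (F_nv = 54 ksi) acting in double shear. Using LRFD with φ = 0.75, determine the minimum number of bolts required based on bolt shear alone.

A_b = π·1²/4 = 0.7854 in².
Per-bolt design strength φR_n = 0.75 × 54 × 0.7854 × 2 = 63.62 kips.
n ≥ 492 / 63.62 = 7.734 → use 8 bolts.

8 bolts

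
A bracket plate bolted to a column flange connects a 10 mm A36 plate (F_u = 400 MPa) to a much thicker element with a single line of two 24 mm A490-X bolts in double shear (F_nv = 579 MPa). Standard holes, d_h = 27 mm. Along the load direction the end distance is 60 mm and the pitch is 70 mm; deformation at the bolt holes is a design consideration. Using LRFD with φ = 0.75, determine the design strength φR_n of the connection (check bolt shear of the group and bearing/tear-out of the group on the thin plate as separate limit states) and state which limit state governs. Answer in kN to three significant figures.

Bolt shear: A_b = π·24²/4 = 452.4 mm²; R_n = 579 × 452.4 × 2 × 2 / 1000 = 1048 kN → 0.75 × 1048 = 786 kN.
Bearing (1.2 l_c t F_u ≤ 2.4 d t F_u): upper limit = 2.4·24·10·400 / 1000 = 230.4 kN.
  Edge l_c = 60 − 27/2 = 46.5 → r_n = 223.2 kN; interior l_c = 70 − 27 = 43 → r_n = 206.4 kN.
  R_n,bearing = 1·223.2 + 1·206.4 = 429.6 kN → 0.75 × 429.6 = 322 kN.
Bearing governs: 322 kN.

322 kN (bearing governs)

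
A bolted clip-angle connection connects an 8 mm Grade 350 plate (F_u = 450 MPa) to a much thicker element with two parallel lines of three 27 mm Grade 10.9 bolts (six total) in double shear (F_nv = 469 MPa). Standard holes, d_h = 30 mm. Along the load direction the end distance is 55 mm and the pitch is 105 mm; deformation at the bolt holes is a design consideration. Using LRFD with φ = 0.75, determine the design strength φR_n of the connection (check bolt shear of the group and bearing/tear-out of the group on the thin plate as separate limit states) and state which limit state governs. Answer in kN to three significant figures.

959 kN (bearing governs)

Bolt shear: A_b = π·27²/4 = 572.6 mm²; R_n = 469 × 572.6 × 6 × 2 / 1000 = 3222 kN → 0.75 × 3222 = 2420 kN.
Bearing (1.2 l_c t F_u ≤ 2.4 d t F_u): upper limit = 2.4·27·8·450 / 1000 = 233.3 kN.
  Edge l_c = 55 − 30/2 = 40 → r_n = 172.8 kN; interior l_c = 105 − 30 = 75 → r_n = 233.3 kN.
  R_n,bearing = 2·172.8 + 4·233.3 = 1279 kN → 0.75 × 1279 = 959 kN.
Bearing governs: 959 kN.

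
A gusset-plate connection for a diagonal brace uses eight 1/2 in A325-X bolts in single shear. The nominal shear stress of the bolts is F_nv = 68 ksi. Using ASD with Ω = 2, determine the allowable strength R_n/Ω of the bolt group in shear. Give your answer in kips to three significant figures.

A_b = π × 0.5² / 4 = 0.1963 in².
R_n = F_nv · A_b · n · n_s = 68 × 0.1963 × 8 × 1 = 106.8 kips.
Allowable strength R_n/Ω = 106.8 / 2 = 53.4 kips.

53.4 kips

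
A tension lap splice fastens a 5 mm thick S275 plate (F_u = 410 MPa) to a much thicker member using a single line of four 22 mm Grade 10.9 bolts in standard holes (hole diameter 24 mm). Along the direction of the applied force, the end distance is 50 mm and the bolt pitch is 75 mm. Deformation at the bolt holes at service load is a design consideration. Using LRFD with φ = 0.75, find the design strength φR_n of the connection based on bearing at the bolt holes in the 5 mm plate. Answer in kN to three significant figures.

Per bolt r_n = 1.2 l_c t F_u ≤ 2.4 d t F_u; upper limit = 2.4 × 22 × 5 × 410 / 1000 = 108.2 kN.
Edge bolt: l_c = 50 − 24/2 = 38 mm → 1.2 × 38 × 5 × 410 / 1000 = 93.48 → r_n = 93.48 kN.
Interior bolts: l_c = 75 − 24 = 51 mm → 1.2 × 51 × 5 × 410 / 1000 = 125.5 → r_n = 108.2 kN.
R_n = 1 × 93.48 + 3 × 108.2 = 418.2 kN.
Design strength φR_n = 0.75 × 418.2 = 314 kN.

314 kN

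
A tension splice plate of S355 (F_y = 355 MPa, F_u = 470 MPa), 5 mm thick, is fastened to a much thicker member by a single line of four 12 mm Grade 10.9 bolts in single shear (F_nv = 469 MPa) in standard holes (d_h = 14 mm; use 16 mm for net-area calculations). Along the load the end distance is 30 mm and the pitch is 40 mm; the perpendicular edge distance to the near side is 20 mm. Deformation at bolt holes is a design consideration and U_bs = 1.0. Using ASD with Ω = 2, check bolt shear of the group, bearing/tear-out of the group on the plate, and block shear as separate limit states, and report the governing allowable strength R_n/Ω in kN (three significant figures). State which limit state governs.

80.4 kN (block shear governs)

Bolt shear: A_b = π·12²/4 = 113.1 mm²; R_n = 469 × 113.1 × 4 × 1 / 1000 = 212.2 kN → 212.2 / 2 = 106 kN.
Bearing: edge l_c = 23, r_n = 64.86 kN; interior l_c = 26, r_n = 67.68 kN; R_n = 64.86 + 3·67.68 = 267.9 kN → 134 kN.
Block shear: A_gv = 750, A_nv = 470, A_nt = 60 mm²; R_n = min(0.6F_uA_nv, 0.6F_yA_gv) + U_bs·F_u·A_nt = 160.7 kN → 80.4 kN.
Block shear governs: 80.4 kN.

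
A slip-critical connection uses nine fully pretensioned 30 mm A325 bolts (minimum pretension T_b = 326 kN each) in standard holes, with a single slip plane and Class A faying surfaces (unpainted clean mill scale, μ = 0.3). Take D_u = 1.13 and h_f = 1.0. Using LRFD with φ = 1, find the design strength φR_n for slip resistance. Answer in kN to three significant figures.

995 kN

R_n = μ · D_u · h_f · T_b · n_s · n_b = 0.3 × 1.13 × 1.0 × 326 × 1 × 9 = 994.6 kN.
Design strength φR_n = 1 × 994.6 = 995 kN.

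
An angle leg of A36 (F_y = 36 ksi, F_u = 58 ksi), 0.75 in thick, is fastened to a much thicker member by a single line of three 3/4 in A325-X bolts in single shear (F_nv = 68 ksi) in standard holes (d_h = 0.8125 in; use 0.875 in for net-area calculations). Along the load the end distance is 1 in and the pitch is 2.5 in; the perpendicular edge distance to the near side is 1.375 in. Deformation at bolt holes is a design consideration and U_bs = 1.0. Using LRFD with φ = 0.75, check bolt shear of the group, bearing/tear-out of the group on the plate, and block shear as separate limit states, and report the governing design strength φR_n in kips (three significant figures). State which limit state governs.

Bolt shear: A_b = π·0.75²/4 = 0.4418 in²; R_n = 68 × 0.4418 × 3 × 1 = 90.12 kips → 0.75 × 90.12 = 67.6 kips.
Bearing: edge l_c = 0.5938, r_n = 30.99 kips; interior l_c = 1.688, r_n = 78.3 kips; R_n = 30.99 + 2·78.3 = 187.6 kips → 141 kips.
Block shear: A_gv = 4.5, A_nv = 2.859, A_nt = 0.7031 in²; R_n = min(0.6F_uA_nv, 0.6F_yA_gv) + U_bs·F_u·A_nt = 138 kips → 103 kips.
Bolt shear governs: 67.6 kips.

67.6 kips (bolt shear governs)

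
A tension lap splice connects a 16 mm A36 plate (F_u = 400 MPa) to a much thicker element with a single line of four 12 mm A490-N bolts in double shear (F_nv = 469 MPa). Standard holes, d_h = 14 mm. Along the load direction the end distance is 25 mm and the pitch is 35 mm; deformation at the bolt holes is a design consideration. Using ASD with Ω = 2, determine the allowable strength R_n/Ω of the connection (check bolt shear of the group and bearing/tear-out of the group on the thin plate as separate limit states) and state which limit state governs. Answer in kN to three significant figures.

212 kN (bolt shear governs)

Bolt shear: A_b = π·12²/4 = 113.1 mm²; R_n = 469 × 113.1 × 4 × 2 / 1000 = 424.3 kN → 424.3 / 2 = 212 kN.
Bearing (1.2 l_c t F_u ≤ 2.4 d t F_u): upper limit = 2.4·12·16·400 / 1000 = 184.3 kN.
  Edge l_c = 25 − 14/2 = 18 → r_n = 138.2 kN; interior l_c = 35 − 14 = 21 → r_n = 161.3 kN.
  R_n,bearing = 1·138.2 + 3·161.3 = 622.1 kN → 622.1 / 2 = 311 kN.
Bolt shear governs: 212 kN.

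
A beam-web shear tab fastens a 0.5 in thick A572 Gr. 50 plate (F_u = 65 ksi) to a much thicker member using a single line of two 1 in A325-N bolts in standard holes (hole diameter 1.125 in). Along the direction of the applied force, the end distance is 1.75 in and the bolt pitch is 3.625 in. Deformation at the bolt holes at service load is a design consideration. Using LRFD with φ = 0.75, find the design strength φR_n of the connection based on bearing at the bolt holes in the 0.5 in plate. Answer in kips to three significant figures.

Per bolt r_n = 1.2 l_c t F_u ≤ 2.4 d t F_u; upper limit = 2.4 × 1 × 0.5 × 65 = 78 kips.
Edge bolt: l_c = 1.75 − 1.125/2 = 1.188 in → 1.2 × 1.188 × 0.5 × 65 = 46.31 → r_n = 46.31 kips.
Interior bolts: l_c = 3.625 − 1.125 = 2.5 in → 1.2 × 2.5 × 0.5 × 65 = 97.5 → r_n = 78 kips.
R_n = 1 × 46.31 + 1 × 78 = 124.3 kips.
Design strength φR_n = 0.75 × 124.3 = 93.2 kips.

93.2 kips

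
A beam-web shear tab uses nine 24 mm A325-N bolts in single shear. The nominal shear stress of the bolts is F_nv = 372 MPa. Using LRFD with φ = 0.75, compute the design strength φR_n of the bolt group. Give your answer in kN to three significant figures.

A_b = π × 24² / 4 = 452.4 mm².
R_n = F_nv · A_b · n · n_s = 372 × 452.4 × 9 × 1 / 1000 = 1515 kN.
Design strength φR_n = 0.75 × 1515 = 1140 kN.

1140 kN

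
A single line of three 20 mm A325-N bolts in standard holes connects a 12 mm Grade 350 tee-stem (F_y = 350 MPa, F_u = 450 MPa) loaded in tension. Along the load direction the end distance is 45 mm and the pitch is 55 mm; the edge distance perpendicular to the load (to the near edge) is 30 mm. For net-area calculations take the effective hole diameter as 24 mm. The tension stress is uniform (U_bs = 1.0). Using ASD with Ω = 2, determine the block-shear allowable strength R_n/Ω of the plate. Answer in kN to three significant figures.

Shear plane L_v = 45 + 2·55 = 155 mm; A_gv = 155 × 12 = 1860 mm².
A_nv = (155 − 2.5·24) × 12 = 1140 mm².
A_nt = (30 − 0.5·24) × 12 = 216 mm².
0.6 F_u A_nv = 307.8 kN; 0.6 F_y A_gv = 390.6 kN → shear rupture governs the shear term.
R_n = 307.8 + 1.0 × 450 × 216 / 1000 = 405 kN.
Allowable strength R_n/Ω = 405 / 2 = 202 kN.

202 kN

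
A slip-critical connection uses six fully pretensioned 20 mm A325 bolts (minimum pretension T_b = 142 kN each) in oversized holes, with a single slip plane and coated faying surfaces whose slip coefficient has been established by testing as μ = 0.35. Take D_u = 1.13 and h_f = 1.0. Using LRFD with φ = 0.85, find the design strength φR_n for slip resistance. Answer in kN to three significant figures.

286 kN

R_n = μ · D_u · h_f · T_b · n_s · n_b = 0.35 × 1.13 × 1.0 × 142 × 1 × 6 = 337 kN.
Design strength φR_n = 0.85 × 337 = 286 kN.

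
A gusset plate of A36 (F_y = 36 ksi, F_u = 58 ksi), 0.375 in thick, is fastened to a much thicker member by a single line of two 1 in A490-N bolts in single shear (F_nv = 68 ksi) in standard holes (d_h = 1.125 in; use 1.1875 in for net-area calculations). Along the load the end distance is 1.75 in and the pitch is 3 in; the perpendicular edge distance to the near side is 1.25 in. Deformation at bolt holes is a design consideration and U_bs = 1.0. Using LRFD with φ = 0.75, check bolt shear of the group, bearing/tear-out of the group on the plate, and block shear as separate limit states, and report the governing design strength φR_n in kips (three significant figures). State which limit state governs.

39.6 kips (block shear governs)

Bolt shear: A_b = π·1²/4 = 0.7854 in²; R_n = 68 × 0.7854 × 2 × 1 = 106.8 kips → 0.75 × 106.8 = 80.1 kips.
Bearing: edge l_c = 1.188, r_n = 30.99 kips; interior l_c = 1.875, r_n = 48.94 kips; R_n = 30.99 + 1·48.94 = 79.93 kips → 59.9 kips.
Block shear: A_gv = 1.781, A_nv = 1.113, A_nt = 0.2461 in²; R_n = min(0.6F_uA_nv, 0.6F_yA_gv) + U_bs·F_u·A_nt = 52.75 kips → 39.6 kips.
Block shear governs: 39.6 kips.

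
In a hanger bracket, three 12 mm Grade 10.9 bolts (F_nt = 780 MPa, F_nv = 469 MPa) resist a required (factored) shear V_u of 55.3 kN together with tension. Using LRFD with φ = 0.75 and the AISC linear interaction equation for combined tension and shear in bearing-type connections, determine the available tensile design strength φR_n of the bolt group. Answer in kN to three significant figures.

166 kN

A_b = π·12²/4 = 113.1 mm²; f_rv = 55.3 × 1000 / (3 × 113.1) = 163 MPa.
F'_nt = 1.3 F_nt − (F_nt / φF_nv) f_rv = 1.3·780 − (780/(0.75·469))·163 = 652.6 MPa, capped at F_nt → F'_nt = 652.6 MPa.
R_n = F'_nt · A_b · n = 652.6 × 113.1 × 3 / 1000 = 221.4 kN.
Design strength φR_n = 0.75 × 221.4 = 166 kN.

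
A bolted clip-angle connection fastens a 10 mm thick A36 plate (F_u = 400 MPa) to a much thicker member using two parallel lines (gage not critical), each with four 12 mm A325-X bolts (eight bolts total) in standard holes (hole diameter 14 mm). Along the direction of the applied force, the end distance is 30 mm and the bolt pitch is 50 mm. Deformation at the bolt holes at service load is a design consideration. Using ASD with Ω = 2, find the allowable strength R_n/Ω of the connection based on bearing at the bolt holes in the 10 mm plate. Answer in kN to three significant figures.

Per bolt r_n = 1.2 l_c t F_u ≤ 2.4 d t F_u; upper limit = 2.4 × 12 × 10 × 400 / 1000 = 115.2 kN.
Edge bolt: l_c = 30 − 14/2 = 23 mm → 1.2 × 23 × 10 × 400 / 1000 = 110.4 → r_n = 110.4 kN.
Interior bolts: l_c = 50 − 14 = 36 mm → 1.2 × 36 × 10 × 400 / 1000 = 172.8 → r_n = 115.2 kN.
R_n = 2 × 110.4 + 6 × 115.2 = 912 kN.
Allowable strength R_n/Ω = 912 / 2 = 456 kN.

456 kN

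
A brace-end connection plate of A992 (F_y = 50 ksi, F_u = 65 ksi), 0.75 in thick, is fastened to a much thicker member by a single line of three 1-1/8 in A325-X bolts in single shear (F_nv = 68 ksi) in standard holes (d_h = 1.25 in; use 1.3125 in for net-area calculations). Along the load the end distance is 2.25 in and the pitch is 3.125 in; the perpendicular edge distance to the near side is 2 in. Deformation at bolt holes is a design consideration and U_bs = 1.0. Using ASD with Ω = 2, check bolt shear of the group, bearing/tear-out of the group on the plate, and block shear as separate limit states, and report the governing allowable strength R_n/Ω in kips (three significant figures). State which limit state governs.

Bolt shear: A_b = π·1.125²/4 = 0.994 in²; R_n = 68 × 0.994 × 3 × 1 = 202.8 kips → 202.8 / 2 = 101 kips.
Bearing: edge l_c = 1.625, r_n = 95.06 kips; interior l_c = 1.875, r_n = 109.7 kips; R_n = 95.06 + 2·109.7 = 314.4 kips → 157 kips.
Block shear: A_gv = 6.375, A_nv = 3.914, A_nt = 1.008 in²; R_n = min(0.6F_uA_nv, 0.6F_yA_gv) + U_bs·F_u·A_nt = 218.2 kips → 109 kips.
Bolt shear governs: 101 kips.

101 kips (bolt shear governs)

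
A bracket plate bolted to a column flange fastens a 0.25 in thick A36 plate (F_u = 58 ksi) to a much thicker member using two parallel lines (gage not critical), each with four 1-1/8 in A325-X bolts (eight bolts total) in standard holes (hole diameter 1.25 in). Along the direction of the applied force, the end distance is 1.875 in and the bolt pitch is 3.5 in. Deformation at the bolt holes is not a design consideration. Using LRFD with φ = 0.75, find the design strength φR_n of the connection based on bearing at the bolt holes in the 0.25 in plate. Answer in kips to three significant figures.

261 kips

Per bolt r_n = 1.5 l_c t F_u ≤ 3.0 d t F_u; upper limit = 3.0 × 1.125 × 0.25 × 58 = 48.94 kips.
Edge bolt: l_c = 1.875 − 1.25/2 = 1.25 in → 1.5 × 1.25 × 0.25 × 58 = 27.19 → r_n = 27.19 kips.
Interior bolts: l_c = 3.5 − 1.25 = 2.25 in → 1.5 × 2.25 × 0.25 × 58 = 48.94 → r_n = 48.94 kips.
R_n = 2 × 27.19 + 6 × 48.94 = 348 kips.
Design strength φR_n = 0.75 × 348 = 261 kips.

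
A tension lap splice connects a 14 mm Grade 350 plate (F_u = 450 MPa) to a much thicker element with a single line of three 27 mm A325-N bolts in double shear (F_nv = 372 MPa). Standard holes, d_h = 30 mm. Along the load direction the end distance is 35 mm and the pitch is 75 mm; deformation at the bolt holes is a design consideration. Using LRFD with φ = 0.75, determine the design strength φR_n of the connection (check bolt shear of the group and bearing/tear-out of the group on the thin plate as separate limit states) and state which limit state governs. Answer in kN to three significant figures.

Bolt shear: A_b = π·27²/4 = 572.6 mm²; R_n = 372 × 572.6 × 3 × 2 / 1000 = 1278 kN → 0.75 × 1278 = 958 kN.
Bearing (1.2 l_c t F_u ≤ 2.4 d t F_u): upper limit = 2.4·27·14·450 / 1000 = 408.2 kN.
  Edge l_c = 35 − 30/2 = 20 → r_n = 151.2 kN; interior l_c = 75 − 30 = 45 → r_n = 340.2 kN.
  R_n,bearing = 1·151.2 + 2·340.2 = 831.6 kN → 0.75 × 831.6 = 624 kN.
Bearing governs: 624 kN.

624 kN (bearing governs)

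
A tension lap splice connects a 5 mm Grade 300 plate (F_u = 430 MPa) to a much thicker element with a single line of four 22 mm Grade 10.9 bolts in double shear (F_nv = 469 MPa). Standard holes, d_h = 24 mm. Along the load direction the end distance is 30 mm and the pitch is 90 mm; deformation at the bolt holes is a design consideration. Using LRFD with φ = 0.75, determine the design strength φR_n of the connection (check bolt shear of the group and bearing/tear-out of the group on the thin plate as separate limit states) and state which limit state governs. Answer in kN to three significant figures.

290 kN (bearing governs)

Bolt shear: A_b = π·22²/4 = 380.1 mm²; R_n = 469 × 380.1 × 4 × 2 / 1000 = 1426 kN → 0.75 × 1426 = 1070 kN.
Bearing (1.2 l_c t F_u ≤ 2.4 d t F_u): upper limit = 2.4·22·5·430 / 1000 = 113.5 kN.
  Edge l_c = 30 − 24/2 = 18 → r_n = 46.44 kN; interior l_c = 90 − 24 = 66 → r_n = 113.5 kN.
  R_n,bearing = 1·46.44 + 3·113.5 = 387 kN → 0.75 × 387 = 290 kN.
Bearing governs: 290 kN.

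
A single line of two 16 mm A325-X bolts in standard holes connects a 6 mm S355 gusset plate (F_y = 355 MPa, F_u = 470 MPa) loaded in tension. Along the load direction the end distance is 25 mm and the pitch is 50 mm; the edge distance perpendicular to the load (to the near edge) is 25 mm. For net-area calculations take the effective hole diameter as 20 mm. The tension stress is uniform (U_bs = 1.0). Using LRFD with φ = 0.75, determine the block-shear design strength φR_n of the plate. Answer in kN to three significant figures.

88.8 kN

Shear plane L_v = 25 + 1·50 = 75 mm; A_gv = 75 × 6 = 450 mm².
A_nv = (75 − 1.5·20) × 6 = 270 mm².
A_nt = (25 − 0.5·20) × 6 = 90 mm².
0.6 F_u A_nv = 76.14 kN; 0.6 F_y A_gv = 95.85 kN → shear rupture governs the shear term.
R_n = 76.14 + 1.0 × 470 × 90 / 1000 = 118.4 kN.
Design strength φR_n = 0.75 × 118.4 = 88.8 kN.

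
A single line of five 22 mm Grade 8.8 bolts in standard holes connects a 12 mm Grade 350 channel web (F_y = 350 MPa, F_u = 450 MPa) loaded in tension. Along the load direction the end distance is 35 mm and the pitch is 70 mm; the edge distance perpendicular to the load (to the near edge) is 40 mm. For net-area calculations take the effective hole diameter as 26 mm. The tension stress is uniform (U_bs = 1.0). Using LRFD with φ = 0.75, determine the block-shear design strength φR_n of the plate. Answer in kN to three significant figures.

Shear plane L_v = 35 + 4·70 = 315 mm; A_gv = 315 × 12 = 3780 mm².
A_nv = (315 − 4.5·26) × 12 = 2376 mm².
A_nt = (40 − 0.5·26) × 12 = 324 mm².
0.6 F_u A_nv = 641.5 kN; 0.6 F_y A_gv = 793.8 kN → shear rupture governs the shear term.
R_n = 641.5 + 1.0 × 450 × 324 / 1000 = 787.3 kN.
Design strength φR_n = 0.75 × 787.3 = 590 kN.

590 kN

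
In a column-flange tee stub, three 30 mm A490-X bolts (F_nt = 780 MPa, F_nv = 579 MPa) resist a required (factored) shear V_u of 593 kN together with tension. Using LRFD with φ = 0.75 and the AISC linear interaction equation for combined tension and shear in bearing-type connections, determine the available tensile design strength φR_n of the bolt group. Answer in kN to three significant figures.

814 kN

A_b = π·30²/4 = 706.9 mm²; f_rv = 593 × 1000 / (3 × 706.9) = 279.6 MPa.
F'_nt = 1.3 F_nt − (F_nt / φF_nv) f_rv = 1.3·780 − (780/(0.75·579))·279.6 = 511.7 MPa, capped at F_nt → F'_nt = 511.7 MPa.
R_n = F'_nt · A_b · n = 511.7 × 706.9 × 3 / 1000 = 1085 kN.
Design strength φR_n = 0.75 × 1085 = 814 kN.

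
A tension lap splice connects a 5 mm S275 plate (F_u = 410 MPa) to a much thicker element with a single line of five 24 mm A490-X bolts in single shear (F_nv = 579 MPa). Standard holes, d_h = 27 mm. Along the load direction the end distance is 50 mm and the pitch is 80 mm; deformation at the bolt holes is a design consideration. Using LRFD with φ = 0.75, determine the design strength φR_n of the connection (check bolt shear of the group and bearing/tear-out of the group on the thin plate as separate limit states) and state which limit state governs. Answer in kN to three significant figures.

422 kN (bearing governs)

Bolt shear: A_b = π·24²/4 = 452.4 mm²; R_n = 579 × 452.4 × 5 × 1 / 1000 = 1310 kN → 0.75 × 1310 = 982 kN.
Bearing (1.2 l_c t F_u ≤ 2.4 d t F_u): upper limit = 2.4·24·5·410 / 1000 = 118.1 kN.
  Edge l_c = 50 − 27/2 = 36.5 → r_n = 89.79 kN; interior l_c = 80 − 27 = 53 → r_n = 118.1 kN.
  R_n,bearing = 1·89.79 + 4·118.1 = 562.1 kN → 0.75 × 562.1 = 422 kN.
Bearing governs: 422 kN.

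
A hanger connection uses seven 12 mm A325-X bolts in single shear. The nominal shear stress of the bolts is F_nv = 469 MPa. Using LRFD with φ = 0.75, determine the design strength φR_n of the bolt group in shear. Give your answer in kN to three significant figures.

A_b = π × 12² / 4 = 113.1 mm².
R_n = F_nv · A_b · n · n_s = 469 × 113.1 × 7 × 1 / 1000 = 371.3 kN.
Design strength φR_n = 0.75 × 371.3 = 278 kN.

278 kN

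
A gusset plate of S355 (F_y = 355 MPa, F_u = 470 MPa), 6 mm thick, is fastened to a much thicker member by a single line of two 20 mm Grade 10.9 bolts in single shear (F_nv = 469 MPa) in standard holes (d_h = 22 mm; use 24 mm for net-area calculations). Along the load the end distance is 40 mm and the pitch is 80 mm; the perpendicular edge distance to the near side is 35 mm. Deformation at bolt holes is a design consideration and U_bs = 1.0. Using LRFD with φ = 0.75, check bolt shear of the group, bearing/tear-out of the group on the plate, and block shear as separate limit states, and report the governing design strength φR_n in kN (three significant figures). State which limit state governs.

155 kN (block shear governs)

Bolt shear: A_b = π·20²/4 = 314.2 mm²; R_n = 469 × 314.2 × 2 × 1 / 1000 = 294.7 kN → 0.75 × 294.7 = 221 kN.
Bearing: edge l_c = 29, r_n = 98.14 kN; interior l_c = 58, r_n = 135.4 kN; R_n = 98.14 + 1·135.4 = 233.5 kN → 175 kN.
Block shear: A_gv = 720, A_nv = 504, A_nt = 138 mm²; R_n = min(0.6F_uA_nv, 0.6F_yA_gv) + U_bs·F_u·A_nt = 207 kN → 155 kN.
Block shear governs: 155 kN.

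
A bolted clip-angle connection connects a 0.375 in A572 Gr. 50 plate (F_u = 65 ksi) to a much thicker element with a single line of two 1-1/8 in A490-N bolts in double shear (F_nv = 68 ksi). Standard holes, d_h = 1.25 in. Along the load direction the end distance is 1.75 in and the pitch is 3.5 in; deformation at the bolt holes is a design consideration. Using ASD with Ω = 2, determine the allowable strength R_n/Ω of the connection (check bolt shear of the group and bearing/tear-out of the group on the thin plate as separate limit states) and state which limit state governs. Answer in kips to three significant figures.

49.4 kips (bearing governs)

Bolt shear: A_b = π·1.125²/4 = 0.994 in²; R_n = 68 × 0.994 × 2 × 2 = 270.4 kips → 270.4 / 2 = 135 kips.
Bearing (1.2 l_c t F_u ≤ 2.4 d t F_u): upper limit = 2.4·1.125·0.375·65 = 65.81 kips.
  Edge l_c = 1.75 − 1.25/2 = 1.125 → r_n = 32.91 kips; interior l_c = 3.5 − 1.25 = 2.25 → r_n = 65.81 kips.
  R_n,bearing = 1·32.91 + 1·65.81 = 98.72 kips → 98.72 / 2 = 49.4 kips.
Bearing governs: 49.4 kips.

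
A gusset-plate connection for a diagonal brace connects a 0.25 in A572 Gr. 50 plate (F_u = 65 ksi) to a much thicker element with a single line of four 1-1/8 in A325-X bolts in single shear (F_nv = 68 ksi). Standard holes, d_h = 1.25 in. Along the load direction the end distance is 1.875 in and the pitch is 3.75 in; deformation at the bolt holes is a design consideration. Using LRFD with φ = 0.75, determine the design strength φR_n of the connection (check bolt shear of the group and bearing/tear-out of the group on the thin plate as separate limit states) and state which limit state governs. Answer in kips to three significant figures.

Bolt shear: A_b = π·1.125²/4 = 0.994 in²; R_n = 68 × 0.994 × 4 × 1 = 270.4 kips → 0.75 × 270.4 = 203 kips.
Bearing (1.2 l_c t F_u ≤ 2.4 d t F_u): upper limit = 2.4·1.125·0.25·65 = 43.87 kips.
  Edge l_c = 1.875 − 1.25/2 = 1.25 → r_n = 24.38 kips; interior l_c = 3.75 − 1.25 = 2.5 → r_n = 43.87 kips.
  R_n,bearing = 1·24.38 + 3·43.87 = 156 kips → 0.75 × 156 = 117 kips.
Bearing governs: 117 kips.

117 kips (bearing governs)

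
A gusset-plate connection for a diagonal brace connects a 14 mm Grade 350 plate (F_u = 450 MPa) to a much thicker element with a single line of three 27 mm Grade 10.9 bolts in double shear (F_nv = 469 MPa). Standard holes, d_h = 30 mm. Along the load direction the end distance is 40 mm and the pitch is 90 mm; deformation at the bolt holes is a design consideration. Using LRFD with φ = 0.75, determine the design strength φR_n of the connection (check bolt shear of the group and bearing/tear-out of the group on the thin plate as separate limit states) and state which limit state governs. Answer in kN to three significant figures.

Bolt shear: A_b = π·27²/4 = 572.6 mm²; R_n = 469 × 572.6 × 3 × 2 / 1000 = 1611 kN → 0.75 × 1611 = 1210 kN.
Bearing (1.2 l_c t F_u ≤ 2.4 d t F_u): upper limit = 2.4·27·14·450 / 1000 = 408.2 kN.
  Edge l_c = 40 − 30/2 = 25 → r_n = 189 kN; interior l_c = 90 − 30 = 60 → r_n = 408.2 kN.
  R_n,bearing = 1·189 + 2·408.2 = 1005 kN → 0.75 × 1005 = 754 kN.
Bearing governs: 754 kN.

754 kN (bearing governs)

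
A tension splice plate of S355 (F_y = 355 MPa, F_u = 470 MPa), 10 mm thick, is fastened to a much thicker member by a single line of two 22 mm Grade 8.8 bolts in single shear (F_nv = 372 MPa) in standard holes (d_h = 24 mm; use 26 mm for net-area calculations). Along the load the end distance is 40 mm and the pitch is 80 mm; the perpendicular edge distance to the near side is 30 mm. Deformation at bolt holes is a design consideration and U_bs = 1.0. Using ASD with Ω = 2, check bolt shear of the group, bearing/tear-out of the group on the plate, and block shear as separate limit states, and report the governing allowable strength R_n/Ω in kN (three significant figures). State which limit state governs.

Bolt shear: A_b = π·22²/4 = 380.1 mm²; R_n = 372 × 380.1 × 2 × 1 / 1000 = 282.8 kN → 282.8 / 2 = 141 kN.
Bearing: edge l_c = 28, r_n = 157.9 kN; interior l_c = 56, r_n = 248.2 kN; R_n = 157.9 + 1·248.2 = 406.1 kN → 203 kN.
Block shear: A_gv = 1200, A_nv = 810, A_nt = 170 mm²; R_n = min(0.6F_uA_nv, 0.6F_yA_gv) + U_bs·F_u·A_nt = 308.3 kN → 154 kN.
Bolt shear governs: 141 kN.

141 kN (bolt shear governs)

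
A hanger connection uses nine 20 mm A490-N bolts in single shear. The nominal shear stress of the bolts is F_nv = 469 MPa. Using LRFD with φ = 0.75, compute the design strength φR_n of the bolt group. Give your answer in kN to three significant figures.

995 kN

A_b = π × 20² / 4 = 314.2 mm².
R_n = F_nv · A_b · n · n_s = 469 × 314.2 × 9 × 1 / 1000 = 1326 kN.
Design strength φR_n = 0.75 × 1326 = 995 kN.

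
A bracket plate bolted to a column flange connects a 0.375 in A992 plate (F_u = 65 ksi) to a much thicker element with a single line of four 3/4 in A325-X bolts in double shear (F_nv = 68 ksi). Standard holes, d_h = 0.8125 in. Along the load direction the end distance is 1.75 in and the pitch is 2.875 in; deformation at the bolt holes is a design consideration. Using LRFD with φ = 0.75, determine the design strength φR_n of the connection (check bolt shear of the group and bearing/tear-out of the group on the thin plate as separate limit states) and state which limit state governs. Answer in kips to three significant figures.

Bolt shear: A_b = π·0.75²/4 = 0.4418 in²; R_n = 68 × 0.4418 × 4 × 2 = 240.3 kips → 0.75 × 240.3 = 180 kips.
Bearing (1.2 l_c t F_u ≤ 2.4 d t F_u): upper limit = 2.4·0.75·0.375·65 = 43.87 kips.
  Edge l_c = 1.75 − 0.8125/2 = 1.344 → r_n = 39.3 kips; interior l_c = 2.875 − 0.8125 = 2.062 → r_n = 43.87 kips.
  R_n,bearing = 1·39.3 + 3·43.87 = 170.9 kips → 0.75 × 170.9 = 128 kips.
Bearing governs: 128 kips.

128 kips (bearing governs)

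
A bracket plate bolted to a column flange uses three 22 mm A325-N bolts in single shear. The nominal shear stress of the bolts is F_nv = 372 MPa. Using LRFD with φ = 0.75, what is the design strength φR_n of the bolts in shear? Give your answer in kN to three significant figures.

A_b = π × 22² / 4 = 380.1 mm².
R_n = F_nv · A_b · n · n_s = 372 × 380.1 × 3 × 1 / 1000 = 424.2 kN.
Design strength φR_n = 0.75 × 424.2 = 318 kN.

318 kN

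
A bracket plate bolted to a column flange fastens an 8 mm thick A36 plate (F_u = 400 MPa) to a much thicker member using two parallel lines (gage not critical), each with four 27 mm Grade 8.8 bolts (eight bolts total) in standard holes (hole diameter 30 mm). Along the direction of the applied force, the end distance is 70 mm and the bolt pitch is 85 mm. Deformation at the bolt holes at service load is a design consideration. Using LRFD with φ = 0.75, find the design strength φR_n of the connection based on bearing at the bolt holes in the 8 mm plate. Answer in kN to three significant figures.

Per bolt r_n = 1.2 l_c t F_u ≤ 2.4 d t F_u; upper limit = 2.4 × 27 × 8 × 400 / 1000 = 207.4 kN.
Edge bolt: l_c = 70 − 30/2 = 55 mm → 1.2 × 55 × 8 × 400 / 1000 = 211.2 → r_n = 207.4 kN.
Interior bolts: l_c = 85 − 30 = 55 mm → 1.2 × 55 × 8 × 400 / 1000 = 211.2 → r_n = 207.4 kN.
R_n = 2 × 207.4 + 6 × 207.4 = 1659 kN.
Design strength φR_n = 0.75 × 1659 = 1240 kN.

1240 kN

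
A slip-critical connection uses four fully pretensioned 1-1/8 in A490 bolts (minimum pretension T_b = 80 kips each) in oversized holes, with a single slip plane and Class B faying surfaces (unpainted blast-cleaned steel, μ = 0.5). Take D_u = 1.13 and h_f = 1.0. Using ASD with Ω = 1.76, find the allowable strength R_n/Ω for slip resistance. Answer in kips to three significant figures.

103 kips

R_n = μ · D_u · h_f · T_b · n_s · n_b = 0.5 × 1.13 × 1.0 × 80 × 1 × 4 = 180.8 kips.
Allowable strength R_n/Ω = 180.8 / 1.76 = 103 kips.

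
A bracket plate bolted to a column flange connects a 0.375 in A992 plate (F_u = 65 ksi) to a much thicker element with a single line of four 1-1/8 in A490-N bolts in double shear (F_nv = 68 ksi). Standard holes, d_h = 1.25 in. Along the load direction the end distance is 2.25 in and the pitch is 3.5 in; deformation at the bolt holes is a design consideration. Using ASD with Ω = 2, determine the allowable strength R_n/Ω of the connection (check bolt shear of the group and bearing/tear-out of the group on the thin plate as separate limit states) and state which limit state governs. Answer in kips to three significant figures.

122 kips (bearing governs)

Bolt shear: A_b = π·1.125²/4 = 0.994 in²; R_n = 68 × 0.994 × 4 × 2 = 540.7 kips → 540.7 / 2 = 270 kips.
Bearing (1.2 l_c t F_u ≤ 2.4 d t F_u): upper limit = 2.4·1.125·0.375·65 = 65.81 kips.
  Edge l_c = 2.25 − 1.25/2 = 1.625 → r_n = 47.53 kips; interior l_c = 3.5 − 1.25 = 2.25 → r_n = 65.81 kips.
  R_n,bearing = 1·47.53 + 3·65.81 = 245 kips → 245 / 2 = 122 kips.
Bearing governs: 122 kips.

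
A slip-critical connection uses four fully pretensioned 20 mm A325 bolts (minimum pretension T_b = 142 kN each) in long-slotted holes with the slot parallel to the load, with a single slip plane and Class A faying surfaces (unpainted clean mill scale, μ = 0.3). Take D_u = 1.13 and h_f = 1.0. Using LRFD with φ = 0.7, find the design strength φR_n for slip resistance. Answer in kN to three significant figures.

135 kN

R_n = μ · D_u · h_f · T_b · n_s · n_b = 0.3 × 1.13 × 1.0 × 142 × 1 × 4 = 192.6 kN.
Design strength φR_n = 0.7 × 192.6 = 135 kN.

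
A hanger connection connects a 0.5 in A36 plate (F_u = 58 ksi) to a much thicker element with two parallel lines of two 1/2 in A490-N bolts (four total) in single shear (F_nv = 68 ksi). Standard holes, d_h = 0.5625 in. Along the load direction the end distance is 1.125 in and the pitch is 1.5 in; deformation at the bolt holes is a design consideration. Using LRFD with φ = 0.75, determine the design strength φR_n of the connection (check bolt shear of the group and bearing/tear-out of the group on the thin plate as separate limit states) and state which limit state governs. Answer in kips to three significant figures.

40.1 kips (bolt shear governs)

Bolt shear: A_b = π·0.5²/4 = 0.1963 in²; R_n = 68 × 0.1963 × 4 × 1 = 53.41 kips → 0.75 × 53.41 = 40.1 kips.
Bearing (1.2 l_c t F_u ≤ 2.4 d t F_u): upper limit = 2.4·0.5·0.5·58 = 34.8 kips.
  Edge l_c = 1.125 − 0.5625/2 = 0.8438 → r_n = 29.36 kips; interior l_c = 1.5 − 0.5625 = 0.9375 → r_n = 32.62 kips.
  R_n,bearing = 2·29.36 + 2·32.62 = 124 kips → 0.75 × 124 = 93 kips.
Bolt shear governs: 40.1 kips.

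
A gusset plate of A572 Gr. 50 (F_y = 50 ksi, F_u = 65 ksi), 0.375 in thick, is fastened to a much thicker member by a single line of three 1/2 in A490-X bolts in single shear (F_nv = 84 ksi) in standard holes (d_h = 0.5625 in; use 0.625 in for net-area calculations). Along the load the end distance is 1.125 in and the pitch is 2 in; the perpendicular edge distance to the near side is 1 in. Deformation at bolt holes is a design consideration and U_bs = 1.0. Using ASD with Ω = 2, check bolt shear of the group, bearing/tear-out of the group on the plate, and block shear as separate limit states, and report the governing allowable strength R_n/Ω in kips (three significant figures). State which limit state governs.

24.7 kips (bolt shear governs)

Bolt shear: A_b = π·0.5²/4 = 0.1963 in²; R_n = 84 × 0.1963 × 3 × 1 = 49.48 kips → 49.48 / 2 = 24.7 kips.
Bearing: edge l_c = 0.8438, r_n = 24.68 kips; interior l_c = 1.438, r_n = 29.25 kips; R_n = 24.68 + 2·29.25 = 83.18 kips → 41.6 kips.
Block shear: A_gv = 1.922, A_nv = 1.336, A_nt = 0.2578 in²; R_n = min(0.6F_uA_nv, 0.6F_yA_gv) + U_bs·F_u·A_nt = 68.86 kips → 34.4 kips.
Bolt shear governs: 24.7 kips.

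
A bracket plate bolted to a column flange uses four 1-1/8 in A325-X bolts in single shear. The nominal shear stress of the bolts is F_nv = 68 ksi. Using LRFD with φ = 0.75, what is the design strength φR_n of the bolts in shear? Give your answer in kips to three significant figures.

A_b = π × 1.125² / 4 = 0.994 in².
R_n = F_nv · A_b · n · n_s = 68 × 0.994 × 4 × 1 = 270.4 kips.
Design strength φR_n = 0.75 × 270.4 = 203 kips.

203 kips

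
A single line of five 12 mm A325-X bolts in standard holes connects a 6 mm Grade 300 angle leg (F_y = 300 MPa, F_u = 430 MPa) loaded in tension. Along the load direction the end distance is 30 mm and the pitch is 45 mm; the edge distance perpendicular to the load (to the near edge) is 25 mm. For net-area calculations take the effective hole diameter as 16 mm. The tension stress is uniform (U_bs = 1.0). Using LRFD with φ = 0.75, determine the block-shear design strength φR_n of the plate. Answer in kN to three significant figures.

Shear plane L_v = 30 + 4·45 = 210 mm; A_gv = 210 × 6 = 1260 mm².
A_nv = (210 − 4.5·16) × 6 = 828 mm².
A_nt = (25 − 0.5·16) × 6 = 102 mm².
0.6 F_u A_nv = 213.6 kN; 0.6 F_y A_gv = 226.8 kN → shear rupture governs the shear term.
R_n = 213.6 + 1.0 × 430 × 102 / 1000 = 257.5 kN.
Design strength φR_n = 0.75 × 257.5 = 193 kN.

193 kN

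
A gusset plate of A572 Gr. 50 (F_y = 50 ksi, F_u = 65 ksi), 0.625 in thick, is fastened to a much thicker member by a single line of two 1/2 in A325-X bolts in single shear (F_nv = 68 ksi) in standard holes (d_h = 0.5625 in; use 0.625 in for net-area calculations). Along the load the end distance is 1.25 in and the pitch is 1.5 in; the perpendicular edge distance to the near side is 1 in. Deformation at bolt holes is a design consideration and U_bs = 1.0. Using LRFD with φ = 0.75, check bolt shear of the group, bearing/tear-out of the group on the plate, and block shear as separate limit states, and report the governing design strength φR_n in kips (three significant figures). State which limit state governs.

20 kips (bolt shear governs)

Bolt shear: A_b = π·0.5²/4 = 0.1963 in²; R_n = 68 × 0.1963 × 2 × 1 = 26.7 kips → 0.75 × 26.7 = 20 kips.
Bearing: edge l_c = 0.9688, r_n = 47.23 kips; interior l_c = 0.9375, r_n = 45.7 kips; R_n = 47.23 + 1·45.7 = 92.93 kips → 69.7 kips.
Block shear: A_gv = 1.719, A_nv = 1.133, A_nt = 0.4297 in²; R_n = min(0.6F_uA_nv, 0.6F_yA_gv) + U_bs·F_u·A_nt = 72.11 kips → 54.1 kips.
Bolt shear governs: 20 kips.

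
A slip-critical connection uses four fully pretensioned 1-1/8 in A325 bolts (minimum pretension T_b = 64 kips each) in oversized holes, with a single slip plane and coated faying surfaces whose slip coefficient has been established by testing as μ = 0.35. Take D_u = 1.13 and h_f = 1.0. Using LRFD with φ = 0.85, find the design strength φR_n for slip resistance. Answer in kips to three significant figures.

R_n = μ · D_u · h_f · T_b · n_s · n_b = 0.35 × 1.13 × 1.0 × 64 × 1 × 4 = 101.2 kips.
Design strength φR_n = 0.85 × 101.2 = 86.1 kips.

86.1 kips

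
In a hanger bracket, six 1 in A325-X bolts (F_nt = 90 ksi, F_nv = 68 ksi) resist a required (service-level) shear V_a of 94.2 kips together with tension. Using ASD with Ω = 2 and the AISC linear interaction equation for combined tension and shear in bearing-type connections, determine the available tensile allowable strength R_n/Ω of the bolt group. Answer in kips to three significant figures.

151 kips

A_b = π·1²/4 = 0.7854 in²; f_rv = 94.2 / (6 × 0.7854) = 19.99 ksi.
F'_nt = 1.3 F_nt − (Ω F_nt / F_nv) f_rv = 1.3·90 − (2·90/68)·19.99 = 64.09 ksi, capped at F_nt → F'_nt = 64.09 ksi.
R_n = F'_nt · A_b · n = 64.09 × 0.7854 × 6 = 302 kips.
Allowable strength R_n/Ω = 302 / 2 = 151 kips.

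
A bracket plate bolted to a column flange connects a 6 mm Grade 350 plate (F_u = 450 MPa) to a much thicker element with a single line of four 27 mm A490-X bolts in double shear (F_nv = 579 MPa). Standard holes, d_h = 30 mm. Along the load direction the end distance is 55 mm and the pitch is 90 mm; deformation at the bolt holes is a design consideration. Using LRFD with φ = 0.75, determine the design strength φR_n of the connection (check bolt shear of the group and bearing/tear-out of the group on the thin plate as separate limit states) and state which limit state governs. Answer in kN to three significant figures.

491 kN (bearing governs)

Bolt shear: A_b = π·27²/4 = 572.6 mm²; R_n = 579 × 572.6 × 4 × 2 / 1000 = 2652 kN → 0.75 × 2652 = 1990 kN.
Bearing (1.2 l_c t F_u ≤ 2.4 d t F_u): upper limit = 2.4·27·6·450 / 1000 = 175 kN.
  Edge l_c = 55 − 30/2 = 40 → r_n = 129.6 kN; interior l_c = 90 − 30 = 60 → r_n = 175 kN.
  R_n,bearing = 1·129.6 + 3·175 = 654.5 kN → 0.75 × 654.5 = 491 kN.
Bearing governs: 491 kN.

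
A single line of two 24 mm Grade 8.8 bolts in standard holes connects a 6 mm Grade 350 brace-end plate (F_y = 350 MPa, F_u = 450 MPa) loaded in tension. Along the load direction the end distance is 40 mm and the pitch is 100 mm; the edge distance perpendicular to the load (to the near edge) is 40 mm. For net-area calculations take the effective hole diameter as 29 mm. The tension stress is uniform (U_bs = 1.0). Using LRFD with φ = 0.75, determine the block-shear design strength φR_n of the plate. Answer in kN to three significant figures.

Shear plane L_v = 40 + 1·100 = 140 mm; A_gv = 140 × 6 = 840 mm².
A_nv = (140 − 1.5·29) × 6 = 579 mm².
A_nt = (40 − 0.5·29) × 6 = 153 mm².
0.6 F_u A_nv = 156.3 kN; 0.6 F_y A_gv = 176.4 kN → shear rupture governs the shear term.
R_n = 156.3 + 1.0 × 450 × 153 / 1000 = 225.2 kN.
Design strength φR_n = 0.75 × 225.2 = 169 kN.

169 kN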